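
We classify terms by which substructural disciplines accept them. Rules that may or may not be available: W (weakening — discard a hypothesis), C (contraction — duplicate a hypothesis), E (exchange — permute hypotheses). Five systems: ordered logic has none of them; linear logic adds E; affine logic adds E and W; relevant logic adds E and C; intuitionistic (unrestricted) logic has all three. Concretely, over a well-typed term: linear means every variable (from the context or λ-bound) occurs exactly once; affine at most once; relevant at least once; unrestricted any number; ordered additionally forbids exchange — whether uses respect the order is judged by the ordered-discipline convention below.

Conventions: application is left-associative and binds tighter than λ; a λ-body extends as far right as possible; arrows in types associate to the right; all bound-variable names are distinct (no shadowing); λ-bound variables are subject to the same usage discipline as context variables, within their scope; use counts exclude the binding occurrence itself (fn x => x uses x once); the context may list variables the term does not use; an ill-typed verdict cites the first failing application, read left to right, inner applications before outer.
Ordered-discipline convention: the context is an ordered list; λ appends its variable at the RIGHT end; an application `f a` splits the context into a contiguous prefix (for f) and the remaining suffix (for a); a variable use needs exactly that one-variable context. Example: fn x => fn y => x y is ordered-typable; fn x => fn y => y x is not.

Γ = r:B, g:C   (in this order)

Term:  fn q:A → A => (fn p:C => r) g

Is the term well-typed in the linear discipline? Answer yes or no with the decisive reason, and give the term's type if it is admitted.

no — unused: q, p — weakening required
variable uses: r=1, g=1, q [bound]=0, p [bound]=0
uses in reading order: r, g
typing: well-typed at (A → A) → B
all disciplines: ordered ✗, linear ✗, affine ✓, relevant ✗, unrestricted ✓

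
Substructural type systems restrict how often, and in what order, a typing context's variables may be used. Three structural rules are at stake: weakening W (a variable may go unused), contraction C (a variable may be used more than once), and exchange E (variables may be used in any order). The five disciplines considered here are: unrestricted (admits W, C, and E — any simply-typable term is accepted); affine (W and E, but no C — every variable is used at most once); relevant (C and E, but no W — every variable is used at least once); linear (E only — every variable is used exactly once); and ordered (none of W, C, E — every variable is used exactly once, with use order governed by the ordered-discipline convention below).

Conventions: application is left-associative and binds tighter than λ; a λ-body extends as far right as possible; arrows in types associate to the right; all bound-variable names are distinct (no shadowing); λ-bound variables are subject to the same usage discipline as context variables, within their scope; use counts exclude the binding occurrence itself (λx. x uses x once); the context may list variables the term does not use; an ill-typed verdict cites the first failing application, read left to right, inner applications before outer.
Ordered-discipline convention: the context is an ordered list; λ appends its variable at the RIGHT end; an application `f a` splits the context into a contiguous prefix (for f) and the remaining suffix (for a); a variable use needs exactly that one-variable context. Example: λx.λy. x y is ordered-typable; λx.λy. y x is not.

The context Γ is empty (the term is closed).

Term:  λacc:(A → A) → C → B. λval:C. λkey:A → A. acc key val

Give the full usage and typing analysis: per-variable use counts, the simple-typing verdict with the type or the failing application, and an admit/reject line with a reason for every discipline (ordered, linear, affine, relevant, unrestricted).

usage: acc (λ-bound) ×1, val (λ-bound) ×1, key (λ-bound) ×1
left-to-right use order: acc, key, val
typing: well-typed at ((A → A) → C → B) → C → (A → A) → B
ordered: ✗ — needs exchange: uses follow acc, key, val
linear: ✓ — acc, val, key: one use apiece
affine: ✓ — no duplicate uses among acc, val, key
relevant: ✓ — every one of acc, val, key appears
unrestricted: ✓ — well-typed at ((A → A) → C → B) → C → (A → A) → B; no restrictions here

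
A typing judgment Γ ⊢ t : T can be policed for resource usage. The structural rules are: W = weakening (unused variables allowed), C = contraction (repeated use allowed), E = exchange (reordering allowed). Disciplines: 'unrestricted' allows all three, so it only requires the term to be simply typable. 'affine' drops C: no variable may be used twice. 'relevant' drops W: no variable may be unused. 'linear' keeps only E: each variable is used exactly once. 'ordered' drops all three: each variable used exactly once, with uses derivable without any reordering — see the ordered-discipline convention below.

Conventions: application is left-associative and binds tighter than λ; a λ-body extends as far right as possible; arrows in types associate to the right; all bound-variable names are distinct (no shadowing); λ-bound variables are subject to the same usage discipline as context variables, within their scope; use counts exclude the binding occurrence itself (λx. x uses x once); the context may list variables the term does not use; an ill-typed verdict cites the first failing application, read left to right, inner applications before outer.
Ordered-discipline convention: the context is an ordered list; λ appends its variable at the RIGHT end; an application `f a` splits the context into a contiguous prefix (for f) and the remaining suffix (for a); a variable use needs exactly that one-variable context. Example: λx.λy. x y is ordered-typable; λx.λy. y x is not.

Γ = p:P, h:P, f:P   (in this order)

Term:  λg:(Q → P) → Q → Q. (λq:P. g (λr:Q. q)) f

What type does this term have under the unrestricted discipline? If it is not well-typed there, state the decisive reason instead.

term : ((Q → P) → Q → Q) → Q → Q
use counts: p: 0; h: 0; f: 1; g (λ-bound): 1; q (λ-bound): 1; r (λ-bound): 0
order of uses: g, q, f
typing: ✓ — ((Q → P) → Q → Q) → Q → Q
per-discipline verdicts: ordered ✗, linear ✗, affine ✓, relevant ✗, unrestricted ✓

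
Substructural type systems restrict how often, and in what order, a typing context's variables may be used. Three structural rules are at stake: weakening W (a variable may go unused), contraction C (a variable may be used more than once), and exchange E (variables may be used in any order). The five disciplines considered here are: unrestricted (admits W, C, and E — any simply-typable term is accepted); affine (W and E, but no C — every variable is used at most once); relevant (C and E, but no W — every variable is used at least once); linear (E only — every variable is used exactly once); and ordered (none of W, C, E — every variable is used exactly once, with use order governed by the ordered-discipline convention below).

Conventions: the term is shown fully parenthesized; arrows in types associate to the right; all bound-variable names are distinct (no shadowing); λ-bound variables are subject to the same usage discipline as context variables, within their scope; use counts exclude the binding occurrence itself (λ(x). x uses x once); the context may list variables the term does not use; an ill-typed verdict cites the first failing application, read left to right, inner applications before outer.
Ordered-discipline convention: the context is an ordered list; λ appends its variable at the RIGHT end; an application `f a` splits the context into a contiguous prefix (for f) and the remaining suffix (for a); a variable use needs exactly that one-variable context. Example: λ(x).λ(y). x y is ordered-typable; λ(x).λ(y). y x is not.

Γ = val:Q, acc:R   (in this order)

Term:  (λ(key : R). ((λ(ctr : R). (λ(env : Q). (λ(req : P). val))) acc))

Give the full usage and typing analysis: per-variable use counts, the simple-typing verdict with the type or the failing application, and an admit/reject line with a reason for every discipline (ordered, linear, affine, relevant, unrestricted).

use counts: val: 1×, acc: 1×, key (λ-bound): 0×, ctr (λ-bound): 0×, env (λ-bound): 0×, req (λ-bound): 0×
uses in reading order: val, acc
typing: the term checks, with type R → Q → P → Q
ordered: ✗, key, ctr, env, req never used (weakening)
linear: ✗, key, ctr, env, req never used (weakening)
affine: ✓, no duplicate uses among val, acc, key, ctr, env, req
relevant: ✗, key, ctr, env, req never used (weakening)
unrestricted: ✓, simply typable at R → Q → P → Q; W, C, E all held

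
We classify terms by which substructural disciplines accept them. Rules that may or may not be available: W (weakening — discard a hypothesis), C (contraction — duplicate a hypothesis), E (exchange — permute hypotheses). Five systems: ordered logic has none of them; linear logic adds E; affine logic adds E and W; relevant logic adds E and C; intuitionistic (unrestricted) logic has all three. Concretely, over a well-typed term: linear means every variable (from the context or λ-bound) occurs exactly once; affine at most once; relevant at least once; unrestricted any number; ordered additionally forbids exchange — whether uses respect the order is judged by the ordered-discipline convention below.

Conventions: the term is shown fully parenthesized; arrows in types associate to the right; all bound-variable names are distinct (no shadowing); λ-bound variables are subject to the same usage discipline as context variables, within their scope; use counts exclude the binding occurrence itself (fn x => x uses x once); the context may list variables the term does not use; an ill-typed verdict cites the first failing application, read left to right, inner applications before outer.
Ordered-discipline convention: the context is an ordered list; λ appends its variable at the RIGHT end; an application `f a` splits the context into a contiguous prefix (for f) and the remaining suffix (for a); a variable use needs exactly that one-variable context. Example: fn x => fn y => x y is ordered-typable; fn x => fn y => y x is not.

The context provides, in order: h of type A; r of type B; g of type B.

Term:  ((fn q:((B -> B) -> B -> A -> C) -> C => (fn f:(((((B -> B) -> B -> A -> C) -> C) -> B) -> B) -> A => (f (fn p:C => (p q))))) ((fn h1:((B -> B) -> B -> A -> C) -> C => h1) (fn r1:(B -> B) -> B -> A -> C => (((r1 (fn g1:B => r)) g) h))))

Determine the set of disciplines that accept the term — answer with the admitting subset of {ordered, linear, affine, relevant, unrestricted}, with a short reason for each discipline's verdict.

accepted by: none
usage: h: 1, r: 1, g: 1, q (bound): 1, f (bound): 1, p (bound): 1, h1 (bound): 1, r1 (bound): 1, g1 (bound): 0
use order (left to right): f, p, q, h1, r1, r, g, h
typing: ill-typed: applying a non-function (C)
ordered: ✗, the type mismatch rejects it
linear: ✗, not simply typable
affine: ✗, fails simple typing
relevant: ✗, a type mismatch blocks all five
unrestricted: ✗, the type mismatch rejects it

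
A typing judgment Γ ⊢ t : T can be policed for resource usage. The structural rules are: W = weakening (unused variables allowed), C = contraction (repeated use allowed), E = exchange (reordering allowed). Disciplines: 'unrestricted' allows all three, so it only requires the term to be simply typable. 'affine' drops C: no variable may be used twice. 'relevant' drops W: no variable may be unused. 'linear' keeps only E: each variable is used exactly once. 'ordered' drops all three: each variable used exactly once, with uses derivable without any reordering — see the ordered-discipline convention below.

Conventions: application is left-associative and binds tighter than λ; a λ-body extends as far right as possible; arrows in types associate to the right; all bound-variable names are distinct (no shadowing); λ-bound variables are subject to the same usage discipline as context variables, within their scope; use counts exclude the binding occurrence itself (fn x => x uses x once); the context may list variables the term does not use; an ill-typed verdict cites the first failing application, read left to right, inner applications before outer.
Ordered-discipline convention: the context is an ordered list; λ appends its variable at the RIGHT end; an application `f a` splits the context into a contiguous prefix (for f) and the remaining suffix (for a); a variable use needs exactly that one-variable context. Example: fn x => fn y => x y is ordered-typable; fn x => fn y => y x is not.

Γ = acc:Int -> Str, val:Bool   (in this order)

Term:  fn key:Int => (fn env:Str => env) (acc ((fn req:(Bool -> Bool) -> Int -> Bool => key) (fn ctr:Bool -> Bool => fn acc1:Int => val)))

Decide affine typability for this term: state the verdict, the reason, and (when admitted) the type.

yes — none of acc, val, key, env, req, ctr, acc1 used more than once; term : Int -> Str
variable uses: acc=1, val=1, key (λ-bound)=1, env (λ-bound)=1, req (λ-bound)=0, ctr (λ-bound)=0, acc1 (λ-bound)=0
uses in reading order: env, acc, key, val
typing: well-typed at Int -> Str
summary: ordered ✗; linear ✗; affine ✓; relevant ✗; unrestricted ✓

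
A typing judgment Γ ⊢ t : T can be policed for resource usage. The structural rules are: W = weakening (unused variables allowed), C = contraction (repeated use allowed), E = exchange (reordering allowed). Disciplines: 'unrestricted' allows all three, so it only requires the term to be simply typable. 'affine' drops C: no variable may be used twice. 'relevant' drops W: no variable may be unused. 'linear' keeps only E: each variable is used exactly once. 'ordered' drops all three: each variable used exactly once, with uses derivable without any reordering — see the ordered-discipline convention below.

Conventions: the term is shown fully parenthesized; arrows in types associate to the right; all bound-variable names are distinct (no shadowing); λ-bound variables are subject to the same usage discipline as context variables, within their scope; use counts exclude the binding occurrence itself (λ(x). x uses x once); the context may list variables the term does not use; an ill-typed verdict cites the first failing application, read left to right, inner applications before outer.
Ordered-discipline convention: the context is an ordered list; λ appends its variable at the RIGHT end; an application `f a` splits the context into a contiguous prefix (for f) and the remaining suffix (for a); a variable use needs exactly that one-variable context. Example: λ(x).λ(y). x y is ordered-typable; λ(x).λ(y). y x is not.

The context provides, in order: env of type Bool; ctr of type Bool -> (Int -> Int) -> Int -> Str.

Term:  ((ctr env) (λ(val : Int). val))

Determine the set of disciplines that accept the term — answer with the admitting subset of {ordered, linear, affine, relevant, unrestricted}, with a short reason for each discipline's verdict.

admitting disciplines: linear, affine, relevant, unrestricted
usage: env ×1, ctr ×1, val (λ-bound) ×1
use order (left to right): ctr, env, val
typing: ✓ — Int -> Str
ordered ✗ (needs exchange: uses follow ctr, env, val)
linear ✓ (each of env, ctr, val used exactly once)
affine ✓ (none of env, ctr, val used more than once)
relevant ✓ (every one of env, ctr, val appears)
unrestricted ✓ (well-typed at Int -> Str; no restrictions here)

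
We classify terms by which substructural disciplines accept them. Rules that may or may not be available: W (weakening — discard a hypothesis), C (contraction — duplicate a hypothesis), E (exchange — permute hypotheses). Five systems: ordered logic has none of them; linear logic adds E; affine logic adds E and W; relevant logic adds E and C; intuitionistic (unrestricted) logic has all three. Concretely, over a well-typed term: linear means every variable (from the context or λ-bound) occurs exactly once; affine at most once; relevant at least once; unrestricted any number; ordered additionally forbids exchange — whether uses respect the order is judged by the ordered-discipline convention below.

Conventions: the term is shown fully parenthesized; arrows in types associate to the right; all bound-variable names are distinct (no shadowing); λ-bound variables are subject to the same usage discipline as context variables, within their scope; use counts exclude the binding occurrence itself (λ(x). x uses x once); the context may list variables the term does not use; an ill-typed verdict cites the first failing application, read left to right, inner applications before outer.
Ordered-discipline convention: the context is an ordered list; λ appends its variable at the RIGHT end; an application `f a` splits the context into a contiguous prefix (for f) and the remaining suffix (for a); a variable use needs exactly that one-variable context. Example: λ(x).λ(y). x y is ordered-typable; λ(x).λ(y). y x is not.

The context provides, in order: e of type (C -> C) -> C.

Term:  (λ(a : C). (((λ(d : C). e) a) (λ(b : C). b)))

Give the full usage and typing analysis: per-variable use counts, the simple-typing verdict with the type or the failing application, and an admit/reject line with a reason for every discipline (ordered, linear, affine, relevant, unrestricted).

variable uses: e: 1×, a (bound): 1×, d (bound): 0×, b (bound): 1×
use order (left to right): e, a, b
typing: ✓ — C -> C
ordered: ✗, d left unused
linear: ✗, d left unused
affine: ✓, none of e, a, d, b used more than once
relevant: ✗, d left unused
unrestricted: ✓, well-typed at C -> C; no restrictions here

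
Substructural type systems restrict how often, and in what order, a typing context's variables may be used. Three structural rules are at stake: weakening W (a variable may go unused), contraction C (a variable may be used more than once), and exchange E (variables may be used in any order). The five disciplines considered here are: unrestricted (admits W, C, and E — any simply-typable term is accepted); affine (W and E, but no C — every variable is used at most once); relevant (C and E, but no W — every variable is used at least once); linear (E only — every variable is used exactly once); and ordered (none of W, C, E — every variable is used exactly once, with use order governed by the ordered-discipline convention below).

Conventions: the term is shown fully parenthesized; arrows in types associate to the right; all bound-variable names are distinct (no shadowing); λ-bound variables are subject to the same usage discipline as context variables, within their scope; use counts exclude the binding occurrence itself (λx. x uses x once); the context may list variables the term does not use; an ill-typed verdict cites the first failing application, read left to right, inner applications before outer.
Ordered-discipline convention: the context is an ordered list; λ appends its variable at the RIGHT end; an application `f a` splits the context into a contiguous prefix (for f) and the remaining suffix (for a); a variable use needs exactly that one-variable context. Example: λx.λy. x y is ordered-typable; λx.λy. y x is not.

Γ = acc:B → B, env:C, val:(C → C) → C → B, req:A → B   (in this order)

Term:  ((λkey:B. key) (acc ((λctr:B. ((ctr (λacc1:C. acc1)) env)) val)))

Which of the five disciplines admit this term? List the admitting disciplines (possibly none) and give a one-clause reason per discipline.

admitted by: none
use counts: acc: 1, env: 1, val: 1, req: 0, key (bound): 1, ctr (bound): 1, acc1 (bound): 1
order of uses: key, acc, ctr, acc1, env, val
typing: ill-typed: non-function type B applied to an argument
ordered ✗ (not simply typable)
linear ✗ (fails simple typing)
affine ✗ (a type mismatch blocks all five)
relevant ✗ (the type mismatch rejects it)
unrestricted ✗ (not simply typable)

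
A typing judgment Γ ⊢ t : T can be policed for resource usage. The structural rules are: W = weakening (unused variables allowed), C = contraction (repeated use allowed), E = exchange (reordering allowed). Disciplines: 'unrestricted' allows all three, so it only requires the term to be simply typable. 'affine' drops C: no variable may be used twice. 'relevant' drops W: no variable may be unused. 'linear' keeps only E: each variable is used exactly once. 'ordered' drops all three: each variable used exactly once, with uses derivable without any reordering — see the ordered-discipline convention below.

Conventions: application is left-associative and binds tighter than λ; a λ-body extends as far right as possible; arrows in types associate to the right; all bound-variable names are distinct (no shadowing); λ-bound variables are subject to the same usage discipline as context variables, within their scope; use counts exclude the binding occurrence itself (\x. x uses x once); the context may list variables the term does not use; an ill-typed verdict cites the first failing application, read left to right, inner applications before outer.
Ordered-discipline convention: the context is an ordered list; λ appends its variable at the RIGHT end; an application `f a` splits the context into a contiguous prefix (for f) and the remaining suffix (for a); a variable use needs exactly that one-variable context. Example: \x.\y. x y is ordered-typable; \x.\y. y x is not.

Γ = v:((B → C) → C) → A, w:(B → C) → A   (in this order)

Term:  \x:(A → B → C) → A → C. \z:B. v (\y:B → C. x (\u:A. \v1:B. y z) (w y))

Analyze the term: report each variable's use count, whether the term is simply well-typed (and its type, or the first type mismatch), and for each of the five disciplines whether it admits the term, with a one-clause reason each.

use counts: v: 1×, w: 1×, x (bound): 1×, z (bound): 1×, y (bound): 2×, u (bound): 0×, v1 (bound): 0×
left-to-right use order: v, x, y, z, w, y
typing: the term checks, with type ((A → B → C) → A → C) → B → A
ordered ✗ (uses contraction: y ×2; u, v1 left unused)
linear ✗ (uses contraction: y ×2; u, v1 left unused)
affine ✗ (uses contraction: y ×2)
relevant ✗ (u, v1 left unused)
unrestricted ✓ (simply typable at ((A → B → C) → A → C) → B → A; W, C, E all held)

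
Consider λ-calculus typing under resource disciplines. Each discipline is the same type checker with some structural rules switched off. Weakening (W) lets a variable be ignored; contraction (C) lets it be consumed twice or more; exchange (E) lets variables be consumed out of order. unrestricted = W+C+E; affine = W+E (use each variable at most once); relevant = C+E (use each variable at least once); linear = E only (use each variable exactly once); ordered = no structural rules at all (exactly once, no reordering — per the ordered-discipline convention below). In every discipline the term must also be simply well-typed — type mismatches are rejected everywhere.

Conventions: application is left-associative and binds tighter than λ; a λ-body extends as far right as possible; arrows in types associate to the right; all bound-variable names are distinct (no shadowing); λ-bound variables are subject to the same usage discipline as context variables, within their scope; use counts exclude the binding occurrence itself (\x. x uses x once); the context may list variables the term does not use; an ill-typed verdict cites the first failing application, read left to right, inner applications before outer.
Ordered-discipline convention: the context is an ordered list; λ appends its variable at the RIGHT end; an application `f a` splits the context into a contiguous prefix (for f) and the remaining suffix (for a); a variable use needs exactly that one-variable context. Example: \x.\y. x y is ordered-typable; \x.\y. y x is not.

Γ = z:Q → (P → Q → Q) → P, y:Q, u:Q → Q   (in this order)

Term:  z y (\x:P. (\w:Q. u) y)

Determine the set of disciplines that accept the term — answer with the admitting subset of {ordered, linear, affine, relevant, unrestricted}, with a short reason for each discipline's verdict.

admitted by: unrestricted
use counts: z=1, y=2, u=1, x [bound]=0, w [bound]=0
left-to-right use order: z, y, u, y
typing: the term checks, with type P
ordered ✗ (y ×2 used more than once (contraction); needs weakening: x, w unused)
linear ✗ (y ×2 used more than once (contraction); needs weakening: x, w unused)
affine ✗ (y ×2 used more than once (contraction))
relevant ✗ (needs weakening: x, w unused)
unrestricted ✓ (type-checks (P) and nothing is barred)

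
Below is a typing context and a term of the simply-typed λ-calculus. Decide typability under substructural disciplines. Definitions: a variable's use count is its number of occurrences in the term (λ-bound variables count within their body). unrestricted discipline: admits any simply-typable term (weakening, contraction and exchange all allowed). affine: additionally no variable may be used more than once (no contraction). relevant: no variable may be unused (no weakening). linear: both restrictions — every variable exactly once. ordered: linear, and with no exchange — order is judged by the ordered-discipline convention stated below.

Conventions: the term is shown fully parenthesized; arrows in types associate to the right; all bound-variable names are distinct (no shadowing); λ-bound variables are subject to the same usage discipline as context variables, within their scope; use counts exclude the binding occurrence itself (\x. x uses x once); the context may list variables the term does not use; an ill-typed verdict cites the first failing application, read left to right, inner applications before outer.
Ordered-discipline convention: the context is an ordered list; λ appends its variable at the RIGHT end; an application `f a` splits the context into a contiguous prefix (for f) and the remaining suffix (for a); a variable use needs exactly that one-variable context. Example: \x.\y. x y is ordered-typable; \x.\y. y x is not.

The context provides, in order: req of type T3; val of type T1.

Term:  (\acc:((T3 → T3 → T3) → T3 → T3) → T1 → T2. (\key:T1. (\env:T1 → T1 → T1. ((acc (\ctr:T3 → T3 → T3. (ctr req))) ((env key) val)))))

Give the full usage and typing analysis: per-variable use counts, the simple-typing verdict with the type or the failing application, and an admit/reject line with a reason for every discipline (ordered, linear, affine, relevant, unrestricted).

usage: req: 1; val: 1; acc [bound]: 1; key [bound]: 1; env [bound]: 1; ctr [bound]: 1
left-to-right use order: acc, ctr, req, env, key, val
typing: well-typed — term : (((T3 → T3 → T3) → T3 → T3) → T1 → T2) → T1 → (T1 → T1 → T1) → T2
ordered: ✗, no contiguous prefix/suffix split fits acc, ctr, req, env, key, val
linear: ✓, exactly-once usage across req, val, acc, key, env, ctr
affine: ✓, at most one use each (req, val, acc, key, env, ctr)
relevant: ✓, req, val, acc, key, env, ctr: all used, weakening unneeded
unrestricted: ✓, simply typable at (((T3 → T3 → T3) → T3 → T3) → T1 → T2) → T1 → (T1 → T1 → T1) → T2; W, C, E all held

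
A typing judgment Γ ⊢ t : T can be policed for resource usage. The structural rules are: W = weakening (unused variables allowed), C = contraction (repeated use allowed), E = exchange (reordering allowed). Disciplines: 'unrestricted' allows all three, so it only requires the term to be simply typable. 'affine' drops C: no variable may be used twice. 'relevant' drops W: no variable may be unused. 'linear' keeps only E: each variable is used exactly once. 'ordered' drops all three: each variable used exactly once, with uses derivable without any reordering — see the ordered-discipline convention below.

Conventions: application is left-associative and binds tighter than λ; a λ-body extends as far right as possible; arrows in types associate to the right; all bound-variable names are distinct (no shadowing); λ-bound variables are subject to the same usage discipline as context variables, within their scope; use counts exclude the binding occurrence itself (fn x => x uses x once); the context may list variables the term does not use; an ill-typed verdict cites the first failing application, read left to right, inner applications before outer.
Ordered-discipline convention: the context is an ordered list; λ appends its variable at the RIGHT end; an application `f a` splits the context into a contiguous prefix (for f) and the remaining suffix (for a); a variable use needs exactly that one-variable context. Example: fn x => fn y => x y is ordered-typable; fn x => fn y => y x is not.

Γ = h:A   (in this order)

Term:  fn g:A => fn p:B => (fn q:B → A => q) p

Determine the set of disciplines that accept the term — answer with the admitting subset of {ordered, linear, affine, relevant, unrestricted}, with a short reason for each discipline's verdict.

admitted in: none
counts: h: 0, g [bound]: 0, p [bound]: 1, q [bound]: 1
order of uses: q, p
typing: ill-typed: a function awaiting B → A gets B
ordered: ✗, the type mismatch rejects it
linear: ✗, not simply typable
affine: ✗, fails simple typing
relevant: ✗, a type mismatch blocks all five
unrestricted: ✗, the type mismatch rejects it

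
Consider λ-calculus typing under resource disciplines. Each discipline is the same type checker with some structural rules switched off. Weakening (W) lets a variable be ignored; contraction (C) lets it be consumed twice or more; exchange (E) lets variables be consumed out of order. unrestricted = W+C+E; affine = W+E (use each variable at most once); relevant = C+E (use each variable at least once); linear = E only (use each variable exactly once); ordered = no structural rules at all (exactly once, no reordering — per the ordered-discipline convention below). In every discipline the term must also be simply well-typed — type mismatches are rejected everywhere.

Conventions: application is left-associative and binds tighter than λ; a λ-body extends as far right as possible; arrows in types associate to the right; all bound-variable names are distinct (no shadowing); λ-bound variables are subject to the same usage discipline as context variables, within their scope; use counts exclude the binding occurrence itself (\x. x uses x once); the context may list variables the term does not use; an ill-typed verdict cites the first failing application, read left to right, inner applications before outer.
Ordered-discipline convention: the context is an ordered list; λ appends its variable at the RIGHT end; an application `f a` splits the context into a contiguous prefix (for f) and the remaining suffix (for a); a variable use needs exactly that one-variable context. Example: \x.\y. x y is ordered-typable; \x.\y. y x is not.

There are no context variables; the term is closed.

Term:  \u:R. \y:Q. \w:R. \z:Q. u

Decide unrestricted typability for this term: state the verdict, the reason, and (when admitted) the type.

yes — type-checks (R → Q → R → Q → R) and nothing is barred; term : R → Q → R → Q → R
counts: u (bound) ×1; y (bound) ×0; w (bound) ×0; z (bound) ×0
left-to-right use order: u
typing: well-typed at R → Q → R → Q → R
per-discipline verdicts: ordered ✗ · linear ✗ · affine ✓ · relevant ✗ · unrestricted ✓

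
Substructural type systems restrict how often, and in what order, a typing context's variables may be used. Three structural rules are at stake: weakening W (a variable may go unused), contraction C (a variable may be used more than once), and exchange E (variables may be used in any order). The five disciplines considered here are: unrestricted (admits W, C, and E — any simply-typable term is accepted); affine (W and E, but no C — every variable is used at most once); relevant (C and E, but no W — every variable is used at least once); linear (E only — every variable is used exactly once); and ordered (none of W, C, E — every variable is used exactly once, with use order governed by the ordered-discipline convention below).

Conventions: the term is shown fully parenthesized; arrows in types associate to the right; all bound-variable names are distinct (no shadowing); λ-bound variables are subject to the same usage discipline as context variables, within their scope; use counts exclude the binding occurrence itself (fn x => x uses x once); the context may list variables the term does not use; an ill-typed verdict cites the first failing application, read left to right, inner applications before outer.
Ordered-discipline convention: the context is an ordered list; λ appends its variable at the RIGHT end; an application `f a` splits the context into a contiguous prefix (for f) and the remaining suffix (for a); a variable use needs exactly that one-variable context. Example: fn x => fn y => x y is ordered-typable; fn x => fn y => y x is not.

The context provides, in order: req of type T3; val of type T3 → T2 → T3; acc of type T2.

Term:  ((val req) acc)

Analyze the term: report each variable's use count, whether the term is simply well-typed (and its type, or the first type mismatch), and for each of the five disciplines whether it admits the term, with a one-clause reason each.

counts: req=1, val=1, acc=1
left-to-right use order: val, req, acc
typing: the term checks, with type T3
ordered: ✗ — needs exchange: uses follow val, req, acc
linear: ✓ — req, val, acc: one use apiece
affine: ✓ — at most one use each (req, val, acc)
relevant: ✓ — req, val, acc: all used, weakening unneeded
unrestricted: ✓ — simply typable at T3; W, C, E all held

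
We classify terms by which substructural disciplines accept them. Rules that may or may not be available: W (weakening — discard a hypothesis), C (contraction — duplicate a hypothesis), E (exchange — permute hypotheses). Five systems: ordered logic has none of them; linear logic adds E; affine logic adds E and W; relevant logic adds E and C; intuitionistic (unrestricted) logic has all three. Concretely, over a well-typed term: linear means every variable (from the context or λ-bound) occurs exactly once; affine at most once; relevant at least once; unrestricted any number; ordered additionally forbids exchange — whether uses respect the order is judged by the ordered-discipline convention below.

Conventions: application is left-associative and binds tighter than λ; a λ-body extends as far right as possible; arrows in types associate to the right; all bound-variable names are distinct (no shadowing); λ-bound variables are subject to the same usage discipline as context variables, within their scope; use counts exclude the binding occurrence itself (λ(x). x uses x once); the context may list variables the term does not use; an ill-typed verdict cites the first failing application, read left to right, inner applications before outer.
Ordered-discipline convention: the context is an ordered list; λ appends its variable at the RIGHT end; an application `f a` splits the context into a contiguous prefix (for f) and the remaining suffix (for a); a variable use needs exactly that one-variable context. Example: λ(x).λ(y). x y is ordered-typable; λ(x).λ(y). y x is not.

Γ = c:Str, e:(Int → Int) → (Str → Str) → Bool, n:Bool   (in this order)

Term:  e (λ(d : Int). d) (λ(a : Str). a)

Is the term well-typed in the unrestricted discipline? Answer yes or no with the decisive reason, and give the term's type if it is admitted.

yes — type-checks (Bool) and nothing is barred; term : Bool
variable uses: c: 0, e: 1, n: 0, d [bound]: 1, a [bound]: 1
left-to-right use order: e, d, a
typing: well-typed — term : Bool
all disciplines: ordered ✗, linear ✗, affine ✓, relevant ✗, unrestricted ✓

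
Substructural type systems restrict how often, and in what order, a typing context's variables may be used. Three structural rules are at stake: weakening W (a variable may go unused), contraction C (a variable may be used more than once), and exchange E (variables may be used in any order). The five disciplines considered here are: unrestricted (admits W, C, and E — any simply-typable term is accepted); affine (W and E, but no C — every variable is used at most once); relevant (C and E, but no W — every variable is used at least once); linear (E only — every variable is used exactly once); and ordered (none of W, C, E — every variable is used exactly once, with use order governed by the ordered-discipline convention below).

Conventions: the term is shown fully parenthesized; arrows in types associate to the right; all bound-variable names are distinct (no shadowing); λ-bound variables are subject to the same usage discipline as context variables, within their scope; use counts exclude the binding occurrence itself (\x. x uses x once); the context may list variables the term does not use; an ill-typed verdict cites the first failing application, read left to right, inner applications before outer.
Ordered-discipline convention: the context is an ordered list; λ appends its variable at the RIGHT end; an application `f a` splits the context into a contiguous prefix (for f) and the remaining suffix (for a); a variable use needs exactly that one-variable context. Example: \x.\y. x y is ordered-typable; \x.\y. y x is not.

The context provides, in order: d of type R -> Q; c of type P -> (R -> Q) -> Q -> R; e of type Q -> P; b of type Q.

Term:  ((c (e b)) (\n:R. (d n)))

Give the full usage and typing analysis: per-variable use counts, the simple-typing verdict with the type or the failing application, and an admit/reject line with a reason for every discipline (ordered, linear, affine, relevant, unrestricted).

usage: d ×1; c ×1; e ×1; b ×1; n (bound) ×1
left-to-right use order: c, e, b, d, n
typing: well-typed — term : Q -> R
ordered ✗ (no contiguous prefix/suffix split fits c, e, b, d, n)
linear ✓ (single use per variable (d, c, e, b, n))
affine ✓ (d, c, e, b, n: no repeats, contraction unneeded)
relevant ✓ (at least one use each (d, c, e, b, n))
unrestricted ✓ (typability at Q -> R is all that's needed)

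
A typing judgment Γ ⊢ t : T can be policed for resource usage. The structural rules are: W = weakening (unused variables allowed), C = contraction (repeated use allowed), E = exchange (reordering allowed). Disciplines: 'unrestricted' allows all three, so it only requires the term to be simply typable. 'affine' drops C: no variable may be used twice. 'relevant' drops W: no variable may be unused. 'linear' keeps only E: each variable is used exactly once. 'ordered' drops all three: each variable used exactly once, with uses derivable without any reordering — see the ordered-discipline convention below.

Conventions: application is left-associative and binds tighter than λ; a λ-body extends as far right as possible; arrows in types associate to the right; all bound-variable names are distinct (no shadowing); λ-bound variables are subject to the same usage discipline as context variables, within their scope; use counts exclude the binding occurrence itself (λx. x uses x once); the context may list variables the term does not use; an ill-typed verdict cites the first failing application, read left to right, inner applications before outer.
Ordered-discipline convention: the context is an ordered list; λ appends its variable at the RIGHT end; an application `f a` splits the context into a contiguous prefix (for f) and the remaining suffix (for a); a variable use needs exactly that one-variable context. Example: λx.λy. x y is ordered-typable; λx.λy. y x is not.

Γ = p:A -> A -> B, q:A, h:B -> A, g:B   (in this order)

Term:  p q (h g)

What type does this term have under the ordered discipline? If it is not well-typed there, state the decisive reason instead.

term : B
counts: p: 1×, q: 1×, h: 1×, g: 1×
uses in reading order: p, q, h, g
typing: the term checks, with type B
across the five disciplines: ordered ✓; linear ✓; affine ✓; relevant ✓; unrestricted ✓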